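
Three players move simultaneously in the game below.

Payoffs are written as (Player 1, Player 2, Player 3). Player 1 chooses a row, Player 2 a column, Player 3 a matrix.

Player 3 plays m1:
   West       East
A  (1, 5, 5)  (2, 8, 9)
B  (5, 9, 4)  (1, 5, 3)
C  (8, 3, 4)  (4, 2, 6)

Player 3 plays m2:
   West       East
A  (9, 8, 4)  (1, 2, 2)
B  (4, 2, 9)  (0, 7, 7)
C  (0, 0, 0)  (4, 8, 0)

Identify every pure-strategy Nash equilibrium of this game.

Player 1 against (West, m1): payoffs 1, 5, 8 → best response C.
Player 1 against (West, m2): payoffs 9, 4, 0 → best response A.
Player 1 against (East, m1): payoffs 2, 1, 4 → best response C.
Player 1 against (East, m2): payoffs 1, 0, 4 → best response C.
Player 2 against (A, m1): payoffs 5, 8 → best response East.
Player 2 against (A, m2): payoffs 8, 2 → best response West.
Player 2 against (B, m1): payoffs 9, 5 → best response West.
Player 2 against (B, m2): payoffs 2, 7 → best response East.
Player 2 against (C, m1): payoffs 3, 2 → best response West.
Player 2 against (C, m2): payoffs 0, 8 → best response East.
Player 3 against (A, West): payoffs 5, 4 → best response m1.
Player 3 against (A, East): payoffs 9, 2 → best response m1.
Player 3 against (B, West): payoffs 4, 9 → best response m2.
Player 3 against (B, East): payoffs 3, 7 → best response m2.
Player 3 against (C, West): payoffs 4, 0 → best response m1.
Player 3 against (C, East): payoffs 6, 0 → best response m1.
Mutual best responses: (C, West, m1).

(C, West, m1)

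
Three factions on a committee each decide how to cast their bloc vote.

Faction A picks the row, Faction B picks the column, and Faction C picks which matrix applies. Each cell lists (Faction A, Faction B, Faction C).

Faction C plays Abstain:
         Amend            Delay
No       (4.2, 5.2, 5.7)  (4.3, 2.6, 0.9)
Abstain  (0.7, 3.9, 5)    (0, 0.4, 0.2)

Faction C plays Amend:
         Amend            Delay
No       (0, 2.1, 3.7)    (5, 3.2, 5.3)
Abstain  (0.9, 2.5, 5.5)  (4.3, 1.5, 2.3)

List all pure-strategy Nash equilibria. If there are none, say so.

(No, Amend, Abstain): Faction A gets 4.2, best alternative 0.7; Faction B gets 5.2, best alternative 2.6; Faction C gets 5.7, best alternative 3.7. No profitable deviation — NE.
(No, Amend, Amend): Faction A can switch to Abstain (0 → 0.9). Not NE.
(No, Delay, Abstain): Faction B can switch to Amend (2.6 → 5.2). Not NE.
(No, Delay, Amend): Faction A gets 5, best alternative 4.3; Faction B gets 3.2, best alternative 2.1; Faction C gets 5.3, best alternative 0.9. No profitable deviation — NE.
(Abstain, Amend, Abstain): Faction A can switch to No (0.7 → 4.2). Not NE.
(Abstain, Amend, Amend): Faction A gets 0.9, best alternative 0; Faction B gets 2.5, best alternative 1.5; Faction C gets 5.5, best alternative 5. No profitable deviation — NE.
(Abstain, Delay, Abstain): Faction A can switch to No (0 → 4.3). Not NE.
(Abstain, Delay, Amend): Faction A can switch to No (4.3 → 5). Not NE.

(No, Amend, Abstain) and (No, Delay, Amend) and (Abstain, Amend, Amend)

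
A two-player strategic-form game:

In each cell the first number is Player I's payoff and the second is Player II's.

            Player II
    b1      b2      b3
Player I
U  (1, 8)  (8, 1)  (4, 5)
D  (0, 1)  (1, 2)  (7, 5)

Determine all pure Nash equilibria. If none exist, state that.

(U, b1): Player I gets 1, best alternative 0; Player II gets 8, best alternative 5. No profitable deviation — NE.
(U, b2): Player II can switch to b1 (1 → 8). Not NE.
(U, b3): Player I can switch to D (4 → 7). Not NE.
(D, b1): Player I can switch to U (0 → 1). Not NE.
(D, b2): Player I can switch to U (1 → 8). Not NE.
(D, b3): Player I gets 7, best alternative 4; Player II gets 5, best alternative 2. No profitable deviation — NE.

Pure-strategy Nash equilibria: (U, b1), (D, b3)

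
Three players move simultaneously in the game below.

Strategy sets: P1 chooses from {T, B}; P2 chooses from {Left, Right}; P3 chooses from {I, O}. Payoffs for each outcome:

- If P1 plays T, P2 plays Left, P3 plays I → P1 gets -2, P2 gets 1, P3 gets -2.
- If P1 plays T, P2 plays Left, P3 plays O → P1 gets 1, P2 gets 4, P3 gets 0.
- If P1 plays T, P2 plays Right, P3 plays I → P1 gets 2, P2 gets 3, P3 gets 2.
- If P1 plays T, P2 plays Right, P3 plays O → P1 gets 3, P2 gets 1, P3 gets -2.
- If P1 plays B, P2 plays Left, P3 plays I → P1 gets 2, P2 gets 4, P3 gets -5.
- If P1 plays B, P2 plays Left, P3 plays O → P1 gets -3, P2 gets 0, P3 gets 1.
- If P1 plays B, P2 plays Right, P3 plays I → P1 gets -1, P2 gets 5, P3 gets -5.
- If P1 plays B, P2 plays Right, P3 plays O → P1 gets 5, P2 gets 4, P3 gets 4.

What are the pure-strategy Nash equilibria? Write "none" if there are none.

P1 against (Left, I): payoffs -2, 2 → best response B.
P1 against (Left, O): payoffs 1, -3 → best response T.
P1 against (Right, I): payoffs 2, -1 → best response T.
P1 against (Right, O): payoffs 3, 5 → best response B.
P2 against (T, I): payoffs 1, 3 → best response Right.
P2 against (T, O): payoffs 4, 1 → best response Left.
P2 against (B, I): payoffs 4, 5 → best response Right.
P2 against (B, O): payoffs 0, 4 → best response Right.
P3 against (T, Left): payoffs -2, 0 → best response O.
P3 against (T, Right): payoffs 2, -2 → best response I.
P3 against (B, Left): payoffs -5, 1 → best response O.
P3 against (B, Right): payoffs -5, 4 → best response O.
Mutual best responses: (T, Left, O); (T, Right, I); (B, Right, O).

(T, Left, O) and (T, Right, I) and (B, Right, O)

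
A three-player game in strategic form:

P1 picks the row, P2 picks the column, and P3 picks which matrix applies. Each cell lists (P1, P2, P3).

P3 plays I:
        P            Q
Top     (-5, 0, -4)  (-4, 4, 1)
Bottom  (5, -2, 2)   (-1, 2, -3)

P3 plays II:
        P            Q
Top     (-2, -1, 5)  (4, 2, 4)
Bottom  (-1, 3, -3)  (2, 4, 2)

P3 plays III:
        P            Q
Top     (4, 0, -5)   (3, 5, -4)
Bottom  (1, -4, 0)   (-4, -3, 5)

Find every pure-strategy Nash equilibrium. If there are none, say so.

The unique pure-strategy Nash equilibrium is (Top, Q, II).

(Top, P, I): P1 can switch to Bottom (-5 → 5). Not NE.
(Top, P, II): P1 can switch to Bottom (-2 → -1). Not NE.
(Top, P, III): P2 can switch to Q (0 → 5). Not NE.
(Top, Q, I): P1 can switch to Bottom (-4 → -1). Not NE.
(Top, Q, II): P1 gets 4, best alternative 2; P2 gets 2, best alternative -1; P3 gets 4, best alternative 1. No profitable deviation — NE.
(Top, Q, III): P3 can switch to I (-4 → 1). Not NE.
(Bottom, P, I): P2 can switch to Q (-2 → 2). Not NE.
(Bottom, P, II): P2 can switch to Q (3 → 4). Not NE.
(Bottom, P, III): P1 can switch to Top (1 → 4). Not NE.
(Bottom, Q, I): P3 can switch to II (-3 → 2). Not NE.
(Bottom, Q, II): P1 can switch to Top (2 → 4). Not NE.
(Bottom, Q, III): P1 can switch to Top (-4 → 3). Not NE.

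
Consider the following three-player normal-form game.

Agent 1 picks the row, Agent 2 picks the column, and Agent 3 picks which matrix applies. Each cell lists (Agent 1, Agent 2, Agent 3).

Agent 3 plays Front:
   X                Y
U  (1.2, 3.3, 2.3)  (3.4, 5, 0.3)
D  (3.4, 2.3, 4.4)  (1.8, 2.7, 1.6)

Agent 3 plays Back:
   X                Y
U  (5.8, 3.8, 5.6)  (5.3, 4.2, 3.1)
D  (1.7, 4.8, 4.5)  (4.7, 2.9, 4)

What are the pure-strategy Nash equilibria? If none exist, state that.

(U, Y, Back)

For each player, find the best response to each opponent profile; mutual best responses are the pure NE.
Agent 1 against (X, Front): payoffs 1.2, 3.4 → best response D.
Agent 1 against (X, Back): payoffs 5.8, 1.7 → best response U.
Agent 1 against (Y, Front): payoffs 3.4, 1.8 → best response U.
Agent 1 against (Y, Back): payoffs 5.3, 4.7 → best response U.
Agent 2 against (U, Front): payoffs 3.3, 5 → best response Y.
Agent 2 against (U, Back): payoffs 3.8, 4.2 → best response Y.
Agent 2 against (D, Front): payoffs 2.3, 2.7 → best response Y.
Agent 2 against (D, Back): payoffs 4.8, 2.9 → best response X.
Agent 3 against (U, X): payoffs 2.3, 5.6 → best response Back.
Agent 3 against (U, Y): payoffs 0.3, 3.1 → best response Back.
Agent 3 against (D, X): payoffs 4.4, 4.5 → best response Back.
Agent 3 against (D, Y): payoffs 1.6, 4 → best response Back.
Mutual best responses: (U, Y, Back).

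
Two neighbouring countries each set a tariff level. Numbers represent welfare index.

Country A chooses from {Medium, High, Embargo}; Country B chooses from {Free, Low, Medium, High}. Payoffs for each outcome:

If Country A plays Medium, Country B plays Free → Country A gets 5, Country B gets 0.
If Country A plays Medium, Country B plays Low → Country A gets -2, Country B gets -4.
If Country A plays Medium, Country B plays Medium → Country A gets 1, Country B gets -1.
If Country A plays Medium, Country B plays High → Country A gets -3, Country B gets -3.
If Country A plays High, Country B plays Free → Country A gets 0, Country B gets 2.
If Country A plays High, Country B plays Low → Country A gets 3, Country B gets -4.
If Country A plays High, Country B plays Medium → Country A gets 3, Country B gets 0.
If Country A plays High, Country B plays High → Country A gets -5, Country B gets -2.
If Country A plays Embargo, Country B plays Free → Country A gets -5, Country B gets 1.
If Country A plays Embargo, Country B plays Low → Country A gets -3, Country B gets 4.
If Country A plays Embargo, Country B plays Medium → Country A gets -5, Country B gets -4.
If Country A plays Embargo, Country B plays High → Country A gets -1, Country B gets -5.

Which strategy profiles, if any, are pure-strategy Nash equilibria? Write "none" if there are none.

(Medium, Free)

(Medium, Free): Country A gets 5, best alternative 0; Country B gets 0, best alternative -1. No profitable deviation — NE.
(Medium, Low): Country A can switch to High (-2 → 3). Not NE.
(Medium, Medium): Country A can switch to High (1 → 3). Not NE.
(Medium, High): Country A can switch to Embargo (-3 → -1). Not NE.
(High, Free): Country A can switch to Medium (0 → 5). Not NE.
(High, Low): Country B can switch to Free (-4 → 2). Not NE.
(High, Medium): Country B can switch to Free (0 → 2). Not NE.
(High, High): Country A can switch to Medium (-5 → -3). Not NE.
(Embargo, Free): Country A can switch to Medium (-5 → 5). Not NE.
(Embargo, Low): Country A can switch to Medium (-3 → -2). Not NE.
(Embargo, Medium): Country A can switch to Medium (-5 → 1). Not NE.
(Embargo, High): Country B can switch to Free (-5 → 1). Not NE.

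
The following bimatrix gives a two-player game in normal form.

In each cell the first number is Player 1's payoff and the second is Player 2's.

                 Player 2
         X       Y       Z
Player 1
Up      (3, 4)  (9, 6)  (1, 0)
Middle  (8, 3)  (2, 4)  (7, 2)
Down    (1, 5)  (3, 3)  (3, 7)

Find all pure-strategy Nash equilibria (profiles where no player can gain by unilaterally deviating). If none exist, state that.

Mark each player's best response to every combination of opponents' strategies; a profile where every player is best-responding is a pure Nash equilibrium.
Player 1 against X: payoffs 3, 8, 1 → best response Middle.
Player 1 against Y: payoffs 9, 2, 3 → best response Up.
Player 1 against Z: payoffs 1, 7, 3 → best response Middle.
Player 2 against Up: payoffs 4, 6, 0 → best response Y.
Player 2 against Middle: payoffs 3, 4, 2 → best response Y.
Player 2 against Down: payoffs 5, 3, 7 → best response Z.
Mutual best responses: (Up, Y).

The unique pure-strategy Nash equilibrium is (Up, Y).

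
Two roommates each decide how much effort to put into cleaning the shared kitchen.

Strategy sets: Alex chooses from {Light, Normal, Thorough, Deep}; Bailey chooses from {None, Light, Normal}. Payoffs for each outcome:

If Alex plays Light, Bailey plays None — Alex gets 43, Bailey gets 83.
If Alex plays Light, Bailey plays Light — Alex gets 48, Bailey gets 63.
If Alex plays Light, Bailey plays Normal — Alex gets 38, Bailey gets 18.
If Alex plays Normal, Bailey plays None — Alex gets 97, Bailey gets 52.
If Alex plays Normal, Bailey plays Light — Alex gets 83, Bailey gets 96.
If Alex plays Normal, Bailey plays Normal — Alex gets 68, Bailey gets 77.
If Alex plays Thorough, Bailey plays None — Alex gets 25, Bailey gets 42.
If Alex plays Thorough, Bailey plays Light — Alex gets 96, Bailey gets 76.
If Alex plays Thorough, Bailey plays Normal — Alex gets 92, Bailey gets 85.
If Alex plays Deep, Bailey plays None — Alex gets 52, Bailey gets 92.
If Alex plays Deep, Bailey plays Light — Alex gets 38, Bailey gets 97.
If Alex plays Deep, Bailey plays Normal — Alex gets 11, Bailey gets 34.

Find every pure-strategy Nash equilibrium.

Alex against None: payoffs 43, 97, 25, 52 → best response Normal.
Alex against Light: payoffs 48, 83, 96, 38 → best response Thorough.
Alex against Normal: payoffs 38, 68, 92, 11 → best response Thorough.
Bailey against Light: payoffs 83, 63, 18 → best response None.
Bailey against Normal: payoffs 52, 96, 77 → best response Light.
Bailey against Thorough: payoffs 42, 76, 85 → best response Normal.
Bailey against Deep: payoffs 92, 97, 34 → best response Light.
Mutual best responses: (Thorough, Normal).

Pure NE: (Thorough, Normal)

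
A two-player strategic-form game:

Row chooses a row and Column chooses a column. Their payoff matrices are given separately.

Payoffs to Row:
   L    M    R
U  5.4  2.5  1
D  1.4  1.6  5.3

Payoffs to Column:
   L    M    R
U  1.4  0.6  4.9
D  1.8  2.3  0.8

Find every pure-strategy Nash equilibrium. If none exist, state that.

none

Row against L: payoffs 5.4, 1.4 → best response U.
Row against M: payoffs 2.5, 1.6 → best response U.
Row against R: payoffs 1, 5.3 → best response D.
Column against U: payoffs 1.4, 0.6, 4.9 → best response R.
Column against D: payoffs 1.8, 2.3, 0.8 → best response M.
No profile is a mutual best response for all players.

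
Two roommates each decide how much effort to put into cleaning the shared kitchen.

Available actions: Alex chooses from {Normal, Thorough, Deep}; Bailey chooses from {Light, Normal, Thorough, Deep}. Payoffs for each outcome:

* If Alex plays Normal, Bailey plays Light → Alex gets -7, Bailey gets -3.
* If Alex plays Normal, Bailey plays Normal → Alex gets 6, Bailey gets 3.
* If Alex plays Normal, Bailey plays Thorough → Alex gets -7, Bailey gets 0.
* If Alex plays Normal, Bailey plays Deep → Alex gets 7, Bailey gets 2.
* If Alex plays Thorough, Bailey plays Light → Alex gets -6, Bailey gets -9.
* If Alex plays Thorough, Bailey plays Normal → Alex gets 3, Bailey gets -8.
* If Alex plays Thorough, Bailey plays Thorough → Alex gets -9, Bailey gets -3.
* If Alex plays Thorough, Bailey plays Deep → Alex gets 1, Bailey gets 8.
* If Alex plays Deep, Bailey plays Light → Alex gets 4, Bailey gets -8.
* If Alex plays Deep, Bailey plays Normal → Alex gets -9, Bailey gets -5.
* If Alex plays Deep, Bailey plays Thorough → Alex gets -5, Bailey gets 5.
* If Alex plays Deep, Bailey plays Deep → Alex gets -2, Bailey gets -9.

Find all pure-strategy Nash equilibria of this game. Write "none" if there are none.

(Normal, Normal) and (Deep, Thorough)

Alex against Light: payoffs -7, -6, 4 → best response Deep.
Alex against Normal: payoffs 6, 3, -9 → best response Normal.
Alex against Thorough: payoffs -7, -9, -5 → best response Deep.
Alex against Deep: payoffs 7, 1, -2 → best response Normal.
Bailey against Normal: payoffs -3, 3, 0, 2 → best response Normal.
Bailey against Thorough: payoffs -9, -8, -3, 8 → best response Deep.
Bailey against Deep: payoffs -8, -5, 5, -9 → best response Thorough.
Mutual best responses: (Normal, Normal); (Deep, Thorough).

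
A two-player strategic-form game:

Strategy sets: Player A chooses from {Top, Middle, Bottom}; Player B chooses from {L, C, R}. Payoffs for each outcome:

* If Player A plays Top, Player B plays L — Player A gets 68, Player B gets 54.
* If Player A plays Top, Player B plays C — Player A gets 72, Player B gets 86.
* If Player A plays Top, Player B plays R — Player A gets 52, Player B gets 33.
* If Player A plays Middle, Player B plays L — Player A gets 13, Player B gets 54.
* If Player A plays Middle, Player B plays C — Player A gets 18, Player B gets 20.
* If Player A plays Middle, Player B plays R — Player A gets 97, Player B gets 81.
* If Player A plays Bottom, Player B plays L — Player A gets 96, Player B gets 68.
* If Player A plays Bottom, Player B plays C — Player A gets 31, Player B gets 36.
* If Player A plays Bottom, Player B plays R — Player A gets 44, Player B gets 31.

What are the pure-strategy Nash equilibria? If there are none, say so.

Player A against L: payoffs 68, 13, 96 → best response Bottom.
Player A against C: payoffs 72, 18, 31 → best response Top.
Player A against R: payoffs 52, 97, 44 → best response Middle.
Player B against Top: payoffs 54, 86, 33 → best response C.
Player B against Middle: payoffs 54, 20, 81 → best response R.
Player B against Bottom: payoffs 68, 36, 31 → best response L.
Mutual best responses: (Top, C); (Middle, R); (Bottom, L).

The pure Nash equilibria are (Top, C); (Middle, R); (Bottom, L).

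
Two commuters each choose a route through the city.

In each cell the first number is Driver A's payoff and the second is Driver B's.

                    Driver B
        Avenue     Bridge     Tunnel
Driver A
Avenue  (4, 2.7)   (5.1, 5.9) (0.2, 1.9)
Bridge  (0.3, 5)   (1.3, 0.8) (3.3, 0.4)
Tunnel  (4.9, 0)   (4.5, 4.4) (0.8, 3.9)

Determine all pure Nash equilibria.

(Avenue, Bridge)

(Avenue, Avenue): Driver A can switch to Tunnel (4 → 4.9). Not NE.
(Avenue, Bridge): Driver A gets 5.1, best alternative 4.5; Driver B gets 5.9, best alternative 2.7. No profitable deviation — NE.
(Avenue, Tunnel): Driver A can switch to Bridge (0.2 → 3.3). Not NE.
(Bridge, Avenue): Driver A can switch to Avenue (0.3 → 4). Not NE.
(Bridge, Bridge): Driver A can switch to Avenue (1.3 → 5.1). Not NE.
(Bridge, Tunnel): Driver B can switch to Avenue (0.4 → 5). Not NE.
(Tunnel, Avenue): Driver B can switch to Bridge (0 → 4.4). Not NE.
(The remaining 2 profiles each have a profitable deviation by the same check.)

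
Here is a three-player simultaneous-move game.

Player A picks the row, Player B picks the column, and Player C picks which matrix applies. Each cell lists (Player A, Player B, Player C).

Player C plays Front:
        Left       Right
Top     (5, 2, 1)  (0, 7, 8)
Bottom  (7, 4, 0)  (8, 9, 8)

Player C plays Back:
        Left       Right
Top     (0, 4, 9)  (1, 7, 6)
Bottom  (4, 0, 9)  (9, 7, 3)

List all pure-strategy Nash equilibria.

(Bottom, Right, Front)

Player A against (Left, Front): payoffs 5, 7 → best response Bottom.
Player A against (Left, Back): payoffs 0, 4 → best response Bottom.
Player A against (Right, Front): payoffs 0, 8 → best response Bottom.
Player A against (Right, Back): payoffs 1, 9 → best response Bottom.
Player B against (Top, Front): payoffs 2, 7 → best response Right.
Player B against (Top, Back): payoffs 4, 7 → best response Right.
Player B against (Bottom, Front): payoffs 4, 9 → best response Right.
Player B against (Bottom, Back): payoffs 0, 7 → best response Right.
Player C against (Top, Left): payoffs 1, 9 → best response Back.
Player C against (Top, Right): payoffs 8, 6 → best response Front.
Player C against (Bottom, Left): payoffs 0, 9 → best response Back.
Player C against (Bottom, Right): payoffs 8, 3 → best response Front.
Mutual best responses: (Bottom, Right, Front).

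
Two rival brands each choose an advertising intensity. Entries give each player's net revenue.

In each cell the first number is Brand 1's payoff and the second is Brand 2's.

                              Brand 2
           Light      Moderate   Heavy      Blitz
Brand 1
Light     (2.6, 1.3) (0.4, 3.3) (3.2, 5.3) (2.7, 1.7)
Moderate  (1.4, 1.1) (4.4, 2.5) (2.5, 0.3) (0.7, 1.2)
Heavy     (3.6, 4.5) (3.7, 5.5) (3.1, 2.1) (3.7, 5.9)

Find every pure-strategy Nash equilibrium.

(Light, Heavy), (Moderate, Moderate), (Heavy, Blitz)

For each player, find the best response to each opponent profile; mutual best responses are the pure NE.
Brand 1 against Light: payoffs 2.6, 1.4, 3.6 → best response Heavy.
Brand 1 against Moderate: payoffs 0.4, 4.4, 3.7 → best response Moderate.
Brand 1 against Heavy: payoffs 3.2, 2.5, 3.1 → best response Light.
Brand 1 against Blitz: payoffs 2.7, 0.7, 3.7 → best response Heavy.
Brand 2 against Light: payoffs 1.3, 3.3, 5.3, 1.7 → best response Heavy.
Brand 2 against Moderate: payoffs 1.1, 2.5, 0.3, 1.2 → best response Moderate.
Brand 2 against Heavy: payoffs 4.5, 5.5, 2.1, 5.9 → best response Blitz.
Mutual best responses: (Light, Heavy); (Moderate, Moderate); (Heavy, Blitz).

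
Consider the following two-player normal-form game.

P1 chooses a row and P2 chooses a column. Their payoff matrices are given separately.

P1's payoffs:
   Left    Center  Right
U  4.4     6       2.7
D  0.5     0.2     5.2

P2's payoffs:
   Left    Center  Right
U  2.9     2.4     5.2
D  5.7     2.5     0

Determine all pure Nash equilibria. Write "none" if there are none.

(U, Left): P2 can switch to Right (2.9 → 5.2). Not NE.
(U, Center): P2 can switch to Left (2.4 → 2.9). Not NE.
(U, Right): P1 can switch to D (2.7 → 5.2). Not NE.
(D, Left): P1 can switch to U (0.5 → 4.4). Not NE.
(D, Center): P1 can switch to U (0.2 → 6). Not NE.
(D, Right): P2 can switch to Left (0 → 5.7). Not NE.

No pure-strategy Nash equilibrium.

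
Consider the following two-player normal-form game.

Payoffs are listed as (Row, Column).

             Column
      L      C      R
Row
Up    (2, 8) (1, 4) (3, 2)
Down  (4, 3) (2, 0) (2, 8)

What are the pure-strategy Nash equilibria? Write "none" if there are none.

For each strategy profile, look for a profitable unilateral deviation.
(Up, L): Row can switch to Down (2 → 4). Not NE.
(Up, C): Row can switch to Down (1 → 2). Not NE.
(Up, R): Column can switch to L (2 → 8). Not NE.
(Down, L): Column can switch to R (3 → 8). Not NE.
(Down, C): Column can switch to L (0 → 3). Not NE.
(Down, R): Row can switch to Up (2 → 3). Not NE.

This game has no pure Nash equilibrium.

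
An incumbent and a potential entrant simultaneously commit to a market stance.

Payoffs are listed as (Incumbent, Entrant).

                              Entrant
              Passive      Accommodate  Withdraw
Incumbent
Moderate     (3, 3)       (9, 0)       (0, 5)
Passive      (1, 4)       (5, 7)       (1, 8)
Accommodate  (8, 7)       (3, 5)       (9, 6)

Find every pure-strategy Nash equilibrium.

Pure NE: (Accommodate, Passive)

Incumbent against Passive: payoffs 3, 1, 8 → best response Accommodate.
Incumbent against Accommodate: payoffs 9, 5, 3 → best response Moderate.
Incumbent against Withdraw: payoffs 0, 1, 9 → best response Accommodate.
Entrant against Moderate: payoffs 3, 0, 5 → best response Withdraw.
Entrant against Passive: payoffs 4, 7, 8 → best response Withdraw.
Entrant against Accommodate: payoffs 7, 5, 6 → best response Passive.
Mutual best responses: (Accommodate, Passive).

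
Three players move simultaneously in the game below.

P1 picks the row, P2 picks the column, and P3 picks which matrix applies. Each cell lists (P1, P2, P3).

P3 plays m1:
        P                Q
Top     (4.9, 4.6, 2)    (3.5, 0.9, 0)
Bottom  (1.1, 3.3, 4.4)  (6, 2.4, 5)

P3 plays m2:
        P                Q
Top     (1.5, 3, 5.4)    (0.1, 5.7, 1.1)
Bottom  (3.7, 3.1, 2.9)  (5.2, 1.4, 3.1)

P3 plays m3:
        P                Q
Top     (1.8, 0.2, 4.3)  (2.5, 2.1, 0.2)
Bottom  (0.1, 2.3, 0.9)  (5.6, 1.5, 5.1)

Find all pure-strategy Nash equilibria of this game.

For each strategy profile, look for a profitable unilateral deviation.
(Top, P, m1): P3 can switch to m2 (2 → 5.4). Not NE.
(Top, P, m2): P1 can switch to Bottom (1.5 → 3.7). Not NE.
(Top, P, m3): P2 can switch to Q (0.2 → 2.1). Not NE.
(Top, Q, m1): P1 can switch to Bottom (3.5 → 6). Not NE.
(Top, Q, m2): P1 can switch to Bottom (0.1 → 5.2). Not NE.
(Top, Q, m3): P1 can switch to Bottom (2.5 → 5.6). Not NE.
(Bottom, P, m1): P1 can switch to Top (1.1 → 4.9). Not NE.
(Bottom, P, m2): P3 can switch to m1 (2.9 → 4.4). Not NE.
(The remaining 4 profiles each have a profitable deviation by the same check.)

none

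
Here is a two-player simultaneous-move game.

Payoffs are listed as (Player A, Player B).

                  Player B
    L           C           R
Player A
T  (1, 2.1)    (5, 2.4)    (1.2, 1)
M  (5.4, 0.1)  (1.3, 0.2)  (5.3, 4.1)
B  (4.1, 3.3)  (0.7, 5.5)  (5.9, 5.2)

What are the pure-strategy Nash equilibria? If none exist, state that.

Player A against L: payoffs 1, 5.4, 4.1 → best response M.
Player A against C: payoffs 5, 1.3, 0.7 → best response T.
Player A against R: payoffs 1.2, 5.3, 5.9 → best response B.
Player B against T: payoffs 2.1, 2.4, 1 → best response C.
Player B against M: payoffs 0.1, 0.2, 4.1 → best response R.
Player B against B: payoffs 3.3, 5.5, 5.2 → best response C.
Mutual best responses: (T, C).

(T, C)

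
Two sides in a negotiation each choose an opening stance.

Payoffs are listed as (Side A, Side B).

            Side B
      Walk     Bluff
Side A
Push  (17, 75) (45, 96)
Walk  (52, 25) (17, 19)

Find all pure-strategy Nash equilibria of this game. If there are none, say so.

For each strategy profile, look for a profitable unilateral deviation.
(Push, Walk): Side A can switch to Walk (17 → 52). Not NE.
(Push, Bluff): Side A gets 45, best alternative 17; Side B gets 96, best alternative 75. No profitable deviation — NE.
(Walk, Walk): Side A gets 52, best alternative 17; Side B gets 25, best alternative 19. No profitable deviation — NE.
(Walk, Bluff): Side A can switch to Push (17 → 45). Not NE.

The pure Nash equilibria are (Push, Bluff); (Walk, Walk).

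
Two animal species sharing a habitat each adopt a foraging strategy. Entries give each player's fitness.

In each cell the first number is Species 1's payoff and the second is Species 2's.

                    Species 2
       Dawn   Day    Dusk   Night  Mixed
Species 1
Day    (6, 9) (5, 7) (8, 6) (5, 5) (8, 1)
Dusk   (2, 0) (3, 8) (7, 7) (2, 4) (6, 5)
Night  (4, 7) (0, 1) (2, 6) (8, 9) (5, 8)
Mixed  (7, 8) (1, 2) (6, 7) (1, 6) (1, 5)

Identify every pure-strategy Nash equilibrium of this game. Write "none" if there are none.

Mark each player's best response to every combination of opponents' strategies; a profile where every player is best-responding is a pure Nash equilibrium.
Species 1 against Dawn: payoffs 6, 2, 4, 7 → best response Mixed.
Species 1 against Day: payoffs 5, 3, 0, 1 → best response Day.
Species 1 against Dusk: payoffs 8, 7, 2, 6 → best response Day.
Species 1 against Night: payoffs 5, 2, 8, 1 → best response Night.
Species 1 against Mixed: payoffs 8, 6, 5, 1 → best response Day.
Species 2 against Day: payoffs 9, 7, 6, 5, 1 → best response Dawn.
Species 2 against Dusk: payoffs 0, 8, 7, 4, 5 → best response Day.
Species 2 against Night: payoffs 7, 1, 6, 9, 8 → best response Night.
Species 2 against Mixed: payoffs 8, 2, 7, 6, 5 → best response Dawn.
Mutual best responses: (Night, Night); (Mixed, Dawn).

(Night, Night); (Mixed, Dawn)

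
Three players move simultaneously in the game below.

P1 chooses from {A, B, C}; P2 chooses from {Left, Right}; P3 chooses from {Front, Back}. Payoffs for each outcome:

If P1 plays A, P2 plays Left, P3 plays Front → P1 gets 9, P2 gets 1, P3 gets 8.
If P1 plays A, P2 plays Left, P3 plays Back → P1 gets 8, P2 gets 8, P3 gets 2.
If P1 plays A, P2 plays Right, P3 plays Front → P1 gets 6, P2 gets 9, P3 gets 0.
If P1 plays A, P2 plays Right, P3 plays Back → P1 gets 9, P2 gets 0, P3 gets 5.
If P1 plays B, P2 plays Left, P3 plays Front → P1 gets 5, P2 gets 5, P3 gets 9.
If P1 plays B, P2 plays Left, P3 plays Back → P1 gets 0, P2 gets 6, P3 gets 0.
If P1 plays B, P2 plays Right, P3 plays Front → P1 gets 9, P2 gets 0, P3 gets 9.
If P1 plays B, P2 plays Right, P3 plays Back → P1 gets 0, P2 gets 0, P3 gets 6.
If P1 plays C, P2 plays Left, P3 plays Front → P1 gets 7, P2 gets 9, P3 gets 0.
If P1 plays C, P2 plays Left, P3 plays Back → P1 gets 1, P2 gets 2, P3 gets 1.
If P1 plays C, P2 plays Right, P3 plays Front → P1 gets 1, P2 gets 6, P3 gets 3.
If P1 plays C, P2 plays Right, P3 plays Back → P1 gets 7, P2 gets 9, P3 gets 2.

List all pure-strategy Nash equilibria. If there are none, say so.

This game has no pure Nash equilibrium.

(A, Left, Front): P2 can switch to Right (1 → 9). Not NE.
(A, Left, Back): P3 can switch to Front (2 → 8). Not NE.
(A, Right, Front): P1 can switch to B (6 → 9). Not NE.
(A, Right, Back): P2 can switch to Left (0 → 8). Not NE.
(B, Left, Front): P1 can switch to A (5 → 9). Not NE.
(B, Left, Back): P1 can switch to A (0 → 8). Not NE.
(B, Right, Front): P2 can switch to Left (0 → 5). Not NE.
(B, Right, Back): P1 can switch to A (0 → 9). Not NE.
(C, Left, Front): P1 can switch to A (7 → 9). Not NE.
(C, Left, Back): P1 can switch to A (1 → 8). Not NE.
(C, Right, Front): P1 can switch to A (1 → 6). Not NE.
(C, Right, Back): P1 can switch to A (7 → 9). Not NE.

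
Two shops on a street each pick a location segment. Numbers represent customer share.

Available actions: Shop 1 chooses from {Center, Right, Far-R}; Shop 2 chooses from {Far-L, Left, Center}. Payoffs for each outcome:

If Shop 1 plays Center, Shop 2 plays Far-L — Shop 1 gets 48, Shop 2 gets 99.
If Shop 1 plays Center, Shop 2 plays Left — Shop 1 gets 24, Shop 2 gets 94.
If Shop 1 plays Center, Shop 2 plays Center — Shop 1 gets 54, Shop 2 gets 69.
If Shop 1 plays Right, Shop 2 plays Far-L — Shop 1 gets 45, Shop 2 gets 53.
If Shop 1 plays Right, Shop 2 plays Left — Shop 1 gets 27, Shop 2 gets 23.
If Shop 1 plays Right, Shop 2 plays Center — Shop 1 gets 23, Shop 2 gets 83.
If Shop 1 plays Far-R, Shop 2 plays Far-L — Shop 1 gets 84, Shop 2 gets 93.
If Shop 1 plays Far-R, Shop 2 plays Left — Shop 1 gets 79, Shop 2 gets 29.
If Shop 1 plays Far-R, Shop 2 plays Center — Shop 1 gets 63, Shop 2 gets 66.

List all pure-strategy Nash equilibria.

(Center, Far-L): Shop 1 can switch to Far-R (48 → 84). Not NE.
(Center, Left): Shop 1 can switch to Right (24 → 27). Not NE.
(Center, Center): Shop 1 can switch to Far-R (54 → 63). Not NE.
(Right, Far-L): Shop 1 can switch to Center (45 → 48). Not NE.
(Right, Left): Shop 1 can switch to Far-R (27 → 79). Not NE.
(Right, Center): Shop 1 can switch to Center (23 → 54). Not NE.
(Far-R, Far-L): Shop 1 gets 84, best alternative 48; Shop 2 gets 93, best alternative 66. No profitable deviation — NE.
(Far-R, Left): Shop 2 can switch to Far-L (29 → 93). Not NE.
(Far-R, Center): Shop 2 can switch to Far-L (66 → 93). Not NE.

(Far-R, Far-L)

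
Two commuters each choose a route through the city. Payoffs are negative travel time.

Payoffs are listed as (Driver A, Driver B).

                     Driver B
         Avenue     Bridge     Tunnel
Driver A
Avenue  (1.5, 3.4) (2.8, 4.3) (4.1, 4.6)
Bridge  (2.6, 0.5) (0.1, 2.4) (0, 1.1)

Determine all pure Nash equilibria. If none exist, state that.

Pure NE: (Avenue, Tunnel)

(Avenue, Avenue): Driver A can switch to Bridge (1.5 → 2.6). Not NE.
(Avenue, Bridge): Driver B can switch to Tunnel (4.3 → 4.6). Not NE.
(Avenue, Tunnel): Driver A gets 4.1, best alternative 0; Driver B gets 4.6, best alternative 4.3. No profitable deviation — NE.
(Bridge, Avenue): Driver B can switch to Bridge (0.5 → 2.4). Not NE.
(Bridge, Bridge): Driver A can switch to Avenue (0.1 → 2.8). Not NE.
(Bridge, Tunnel): Driver A can switch to Avenue (0 → 4.1). Not NE.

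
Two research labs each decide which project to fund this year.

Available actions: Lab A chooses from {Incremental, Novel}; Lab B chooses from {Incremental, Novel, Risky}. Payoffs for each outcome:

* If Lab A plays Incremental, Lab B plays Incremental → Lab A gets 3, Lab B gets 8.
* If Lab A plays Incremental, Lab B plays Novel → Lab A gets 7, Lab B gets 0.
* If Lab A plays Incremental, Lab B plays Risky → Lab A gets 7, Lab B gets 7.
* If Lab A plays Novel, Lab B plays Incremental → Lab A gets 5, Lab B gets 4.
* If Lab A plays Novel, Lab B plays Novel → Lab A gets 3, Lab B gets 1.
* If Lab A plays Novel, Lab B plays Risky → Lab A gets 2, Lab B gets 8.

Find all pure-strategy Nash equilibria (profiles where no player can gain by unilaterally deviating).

This game has no pure Nash equilibrium.

Lab A against Incremental: payoffs 3, 5 → best response Novel.
Lab A against Novel: payoffs 7, 3 → best response Incremental.
Lab A against Risky: payoffs 7, 2 → best response Incremental.
Lab B against Incremental: payoffs 8, 0, 7 → best response Incremental.
Lab B against Novel: payoffs 4, 1, 8 → best response Risky.
No profile is a mutual best response for all players.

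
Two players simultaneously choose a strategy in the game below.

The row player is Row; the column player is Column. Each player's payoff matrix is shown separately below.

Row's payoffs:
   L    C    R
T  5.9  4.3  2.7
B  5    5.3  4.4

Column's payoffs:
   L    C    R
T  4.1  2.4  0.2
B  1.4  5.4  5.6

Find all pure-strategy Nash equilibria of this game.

Row against L: payoffs 5.9, 5 → best response T.
Row against C: payoffs 4.3, 5.3 → best response B.
Row against R: payoffs 2.7, 4.4 → best response B.
Column against T: payoffs 4.1, 2.4, 0.2 → best response L.
Column against B: payoffs 1.4, 5.4, 5.6 → best response R.
Mutual best responses: (T, L); (B, R).

(T, L) and (B, R)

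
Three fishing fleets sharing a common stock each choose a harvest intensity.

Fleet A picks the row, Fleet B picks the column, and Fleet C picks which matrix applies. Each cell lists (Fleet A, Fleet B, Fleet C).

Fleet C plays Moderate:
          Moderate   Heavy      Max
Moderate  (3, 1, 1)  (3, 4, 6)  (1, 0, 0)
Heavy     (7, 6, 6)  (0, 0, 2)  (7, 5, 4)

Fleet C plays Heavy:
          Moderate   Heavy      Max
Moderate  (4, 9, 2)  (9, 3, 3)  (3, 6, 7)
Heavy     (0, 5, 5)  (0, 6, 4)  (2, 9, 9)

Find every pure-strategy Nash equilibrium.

(Moderate, Moderate, Moderate): Fleet A can switch to Heavy (3 → 7). Not NE.
(Moderate, Moderate, Heavy): Fleet A gets 4, best alternative 0; Fleet B gets 9, best alternative 6; Fleet C gets 2, best alternative 1. No profitable deviation — NE.
(Moderate, Heavy, Moderate): Fleet A gets 3, best alternative 0; Fleet B gets 4, best alternative 1; Fleet C gets 6, best alternative 3. No profitable deviation — NE.
(Moderate, Heavy, Heavy): Fleet B can switch to Moderate (3 → 9). Not NE.
(Moderate, Max, Moderate): Fleet A can switch to Heavy (1 → 7). Not NE.
(Moderate, Max, Heavy): Fleet B can switch to Moderate (6 → 9). Not NE.
(Heavy, Moderate, Moderate): Fleet A gets 7, best alternative 3; Fleet B gets 6, best alternative 5; Fleet C gets 6, best alternative 5. No profitable deviation — NE.
(Heavy, Moderate, Heavy): Fleet A can switch to Moderate (0 → 4). Not NE.
(Heavy, Heavy, Moderate): Fleet A can switch to Moderate (0 → 3). Not NE.
(The remaining 3 profiles each have a profitable deviation by the same check.)

Pure-strategy Nash equilibria: (Moderate, Moderate, Heavy) and (Moderate, Heavy, Moderate) and (Heavy, Moderate, Moderate)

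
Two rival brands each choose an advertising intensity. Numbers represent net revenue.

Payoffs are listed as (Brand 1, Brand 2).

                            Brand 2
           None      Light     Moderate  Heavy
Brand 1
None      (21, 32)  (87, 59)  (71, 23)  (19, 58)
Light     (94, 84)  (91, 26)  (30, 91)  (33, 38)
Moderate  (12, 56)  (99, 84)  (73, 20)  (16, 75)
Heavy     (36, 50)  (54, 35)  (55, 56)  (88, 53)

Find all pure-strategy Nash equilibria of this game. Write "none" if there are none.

Pure NE: (Moderate, Light)

Brand 1 against None: payoffs 21, 94, 12, 36 → best response Light.
Brand 1 against Light: payoffs 87, 91, 99, 54 → best response Moderate.
Brand 1 against Moderate: payoffs 71, 30, 73, 55 → best response Moderate.
Brand 1 against Heavy: payoffs 19, 33, 16, 88 → best response Heavy.
Brand 2 against None: payoffs 32, 59, 23, 58 → best response Light.
Brand 2 against Light: payoffs 84, 26, 91, 38 → best response Moderate.
Brand 2 against Moderate: payoffs 56, 84, 20, 75 → best response Light.
Brand 2 against Heavy: payoffs 50, 35, 56, 53 → best response Moderate.
Mutual best responses: (Moderate, Light).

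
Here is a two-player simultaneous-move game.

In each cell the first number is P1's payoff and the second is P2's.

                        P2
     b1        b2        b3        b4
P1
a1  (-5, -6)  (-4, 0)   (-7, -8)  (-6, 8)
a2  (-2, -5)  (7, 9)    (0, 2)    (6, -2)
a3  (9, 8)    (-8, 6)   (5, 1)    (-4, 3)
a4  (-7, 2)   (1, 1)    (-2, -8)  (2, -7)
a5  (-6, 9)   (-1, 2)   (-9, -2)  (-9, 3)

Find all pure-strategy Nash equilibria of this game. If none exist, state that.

Pure-strategy Nash equilibria: (a2, b2); (a3, b1)

Check each profile: it is a Nash equilibrium iff no player can strictly gain by switching unilaterally.
(a1, b1): P1 can switch to a2 (-5 → -2). Not NE.
(a1, b2): P1 can switch to a2 (-4 → 7). Not NE.
(a1, b3): P1 can switch to a2 (-7 → 0). Not NE.
(a1, b4): P1 can switch to a2 (-6 → 6). Not NE.
(a2, b1): P1 can switch to a3 (-2 → 9). Not NE.
(a2, b2): P1 gets 7, best alternative 1; P2 gets 9, best alternative 2. No profitable deviation — NE.
(a2, b3): P1 can switch to a3 (0 → 5). Not NE.
(a3, b1): P1 gets 9, best alternative -2; P2 gets 8, best alternative 6. No profitable deviation — NE.
(The remaining 12 profiles each have a profitable deviation by the same check.)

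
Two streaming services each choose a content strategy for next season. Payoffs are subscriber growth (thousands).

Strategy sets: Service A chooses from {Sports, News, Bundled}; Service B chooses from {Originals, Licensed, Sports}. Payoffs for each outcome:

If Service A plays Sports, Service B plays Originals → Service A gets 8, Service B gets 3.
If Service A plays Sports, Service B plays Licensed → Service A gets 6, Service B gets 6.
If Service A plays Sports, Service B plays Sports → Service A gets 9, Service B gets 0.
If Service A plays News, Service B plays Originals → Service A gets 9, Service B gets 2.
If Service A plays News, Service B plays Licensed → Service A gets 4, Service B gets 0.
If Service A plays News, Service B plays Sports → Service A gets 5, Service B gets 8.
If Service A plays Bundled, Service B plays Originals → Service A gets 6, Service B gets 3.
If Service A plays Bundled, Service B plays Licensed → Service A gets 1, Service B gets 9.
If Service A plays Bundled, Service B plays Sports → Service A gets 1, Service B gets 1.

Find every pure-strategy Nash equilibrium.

Pure NE: (Sports, Licensed)

(Sports, Originals): Service A can switch to News (8 → 9). Not NE.
(Sports, Licensed): Service A gets 6, best alternative 4; Service B gets 6, best alternative 3. No profitable deviation — NE.
(Sports, Sports): Service B can switch to Originals (0 → 3). Not NE.
(News, Originals): Service B can switch to Sports (2 → 8). Not NE.
(News, Licensed): Service A can switch to Sports (4 → 6). Not NE.
(News, Sports): Service A can switch to Sports (5 → 9). Not NE.
(Bundled, Originals): Service A can switch to Sports (6 → 8). Not NE.
(Bundled, Licensed): Service A can switch to Sports (1 → 6). Not NE.
(Bundled, Sports): Service A can switch to Sports (1 → 9). Not NE.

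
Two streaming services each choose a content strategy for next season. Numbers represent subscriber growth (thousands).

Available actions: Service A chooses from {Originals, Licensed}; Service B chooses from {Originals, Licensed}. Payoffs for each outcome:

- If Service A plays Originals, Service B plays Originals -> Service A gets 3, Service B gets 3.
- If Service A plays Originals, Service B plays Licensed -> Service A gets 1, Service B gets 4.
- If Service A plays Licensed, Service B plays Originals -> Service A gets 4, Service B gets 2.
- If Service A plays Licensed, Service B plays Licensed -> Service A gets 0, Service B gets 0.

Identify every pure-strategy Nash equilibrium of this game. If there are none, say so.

(Originals, Originals): Service A can switch to Licensed (3 → 4). Not NE.
(Originals, Licensed): Service A gets 1, best alternative 0; Service B gets 4, best alternative 3. No profitable deviation — NE.
(Licensed, Originals): Service A gets 4, best alternative 3; Service B gets 2, best alternative 0. No profitable deviation — NE.
(Licensed, Licensed): Service A can switch to Originals (0 → 1). Not NE.

(Originals, Licensed), (Licensed, Originals)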